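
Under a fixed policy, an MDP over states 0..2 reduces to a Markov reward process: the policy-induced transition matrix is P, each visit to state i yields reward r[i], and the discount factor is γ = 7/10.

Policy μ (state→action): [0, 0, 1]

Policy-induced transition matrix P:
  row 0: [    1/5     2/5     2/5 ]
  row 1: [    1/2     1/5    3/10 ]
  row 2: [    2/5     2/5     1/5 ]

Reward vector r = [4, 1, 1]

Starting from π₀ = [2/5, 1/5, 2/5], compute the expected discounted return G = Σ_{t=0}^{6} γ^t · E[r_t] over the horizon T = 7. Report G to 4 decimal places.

t=0: π = [0.4000, 0.2000, 0.4000], E[r] = 2.2000, γ^t·E[r] = 2.200000, running G = 2.200000
t=1: π = [0.3400, 0.3600, 0.3000], E[r] = 2.0200, γ^t·E[r] = 1.414000, running G = 3.614000
t=2: π = [0.3680, 0.3280, 0.3040], E[r] = 2.1040, γ^t·E[r] = 1.030960, running G = 4.644960
t=3: π = [0.3592, 0.3344, 0.3064], E[r] = 2.0776, γ^t·E[r] = 0.712617, running G = 5.357577
t=4: π = [0.3616, 0.3331, 0.3053], E[r] = 2.0848, γ^t·E[r] = 0.500560, running G = 5.858137
t=5: π = [0.3610, 0.3334, 0.3056], E[r] = 2.0830, γ^t·E[r] = 0.350086, running G = 6.208223
t=6: π = [0.3611, 0.3333, 0.3055], E[r] = 2.0834, γ^t·E[r] = 0.245112, running G = 6.453335

G = 6.4533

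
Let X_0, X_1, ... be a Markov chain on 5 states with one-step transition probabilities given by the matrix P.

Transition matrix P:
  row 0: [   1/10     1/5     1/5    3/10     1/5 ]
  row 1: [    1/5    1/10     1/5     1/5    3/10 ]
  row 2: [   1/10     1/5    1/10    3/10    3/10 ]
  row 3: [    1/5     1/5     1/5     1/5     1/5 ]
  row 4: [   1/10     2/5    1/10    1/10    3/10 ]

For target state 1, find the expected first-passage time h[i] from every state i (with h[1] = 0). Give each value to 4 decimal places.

h = [4.0323, 0.0000, 3.9516, 4.0323, 3.1452]

First-step conditioning: h[1] = 0; for i ≠ 1, h[i] = 1 + Σ_k P[i][k]·h[k].
  h[0] = 1 + 1/10·h[0] + 1/5·h[2] + 3/10·h[3] + 1/5·h[4]
  h[2] = 1 + 1/10·h[0] + 1/10·h[2] + 3/10·h[3] + 3/10·h[4]
  h[3] = 1 + 1/5·h[0] + 1/5·h[2] + 1/5·h[3] + 1/5·h[4]
  h[4] = 1 + 1/10·h[0] + 1/10·h[2] + 1/10·h[3] + 3/10·h[4]
Solving the 4×4 linear system over states ≠ 1 gives exactly h = [125/31, 0, 245/62, 125/31, 195/62] (h[1] = 0 is the target).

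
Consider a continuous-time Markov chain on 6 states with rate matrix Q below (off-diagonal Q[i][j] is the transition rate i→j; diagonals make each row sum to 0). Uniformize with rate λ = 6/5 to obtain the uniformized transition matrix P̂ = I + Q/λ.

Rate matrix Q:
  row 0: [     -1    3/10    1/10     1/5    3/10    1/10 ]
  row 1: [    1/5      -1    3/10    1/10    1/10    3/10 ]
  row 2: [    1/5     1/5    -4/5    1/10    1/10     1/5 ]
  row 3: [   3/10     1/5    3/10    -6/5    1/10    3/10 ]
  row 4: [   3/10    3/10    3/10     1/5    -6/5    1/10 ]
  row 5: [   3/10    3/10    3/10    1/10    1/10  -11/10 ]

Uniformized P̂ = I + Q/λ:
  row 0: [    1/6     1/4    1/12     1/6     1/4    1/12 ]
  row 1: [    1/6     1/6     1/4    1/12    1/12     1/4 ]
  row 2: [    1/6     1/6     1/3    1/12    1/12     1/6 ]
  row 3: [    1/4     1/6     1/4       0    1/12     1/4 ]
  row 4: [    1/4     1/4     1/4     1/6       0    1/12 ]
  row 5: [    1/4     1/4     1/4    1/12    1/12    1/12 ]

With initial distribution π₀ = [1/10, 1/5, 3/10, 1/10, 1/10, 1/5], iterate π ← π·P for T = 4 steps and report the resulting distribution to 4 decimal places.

π = [0.1967, 0.2048, 0.2370, 0.1003, 0.1072, 0.1540]

t=0: π = [0.1000, 0.2000, 0.3000, 0.1000, 0.1000, 0.2000]
t=1: π = [0.2000, 0.2000, 0.2583, 0.0917, 0.0917, 0.1583]
t=2: π = [0.1951, 0.2042, 0.2382, 0.1000, 0.1090, 0.1535]
t=3: π = [0.1969, 0.2048, 0.2373, 0.1003, 0.1068, 0.1539]
t=4: π = [0.1967, 0.2048, 0.2370, 0.1003, 0.1072, 0.1540]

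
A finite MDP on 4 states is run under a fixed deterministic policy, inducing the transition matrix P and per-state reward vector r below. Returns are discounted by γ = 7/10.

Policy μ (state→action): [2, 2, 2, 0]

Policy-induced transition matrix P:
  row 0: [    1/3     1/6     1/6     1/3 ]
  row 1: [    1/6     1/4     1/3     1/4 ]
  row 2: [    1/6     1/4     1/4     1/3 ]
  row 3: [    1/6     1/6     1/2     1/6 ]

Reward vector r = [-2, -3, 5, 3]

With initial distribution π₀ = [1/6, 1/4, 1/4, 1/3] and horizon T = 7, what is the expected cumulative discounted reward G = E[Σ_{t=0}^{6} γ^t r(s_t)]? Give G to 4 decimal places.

t=0: π = [0.1667, 0.2500, 0.2500, 0.3333], E[r] = 1.1667, γ^t·E[r] = 1.166667, running G = 1.166667
t=1: π = [0.1944, 0.2083, 0.3403, 0.2569], E[r] = 1.4583, γ^t·E[r] = 1.020833, running G = 2.187500
t=2: π = [0.1991, 0.2124, 0.3154, 0.2731], E[r] = 1.3611, γ^t·E[r] = 0.666944, running G = 2.854444
t=3: π = [0.1998, 0.2106, 0.3194, 0.2701], E[r] = 1.3757, γ^t·E[r] = 0.471857, running G = 3.326301
t=4: π = [0.2000, 0.2108, 0.3184, 0.2708], E[r] = 1.3720, γ^t·E[r] = 0.329408, running G = 3.655709
t=5: π = [0.2000, 0.2108, 0.3186, 0.2706], E[r] = 1.3726, γ^t·E[r] = 0.230690, running G = 3.886399
t=6: π = [0.2000, 0.2108, 0.3186, 0.2707], E[r] = 1.3724, γ^t·E[r] = 0.161466, running G = 4.047864

G = 4.0479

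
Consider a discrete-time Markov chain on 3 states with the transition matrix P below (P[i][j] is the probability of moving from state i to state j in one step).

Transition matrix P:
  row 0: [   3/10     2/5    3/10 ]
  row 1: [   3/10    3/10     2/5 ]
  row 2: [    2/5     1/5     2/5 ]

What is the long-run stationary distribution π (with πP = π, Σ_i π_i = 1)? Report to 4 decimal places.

π = [0.3366, 0.2970, 0.3663]

Balance equations π_j = Σ_i π_i·P[i][j]:
  π_0 = 3/10·π_0 + 3/10·π_1 + 2/5·π_2
  π_1 = 2/5·π_0 + 3/10·π_1 + 1/5·π_2
  normalize: π_0 + π_1 + π_2 = 1
Solving the linear system gives exactly π = [34/101, 30/101, 37/101].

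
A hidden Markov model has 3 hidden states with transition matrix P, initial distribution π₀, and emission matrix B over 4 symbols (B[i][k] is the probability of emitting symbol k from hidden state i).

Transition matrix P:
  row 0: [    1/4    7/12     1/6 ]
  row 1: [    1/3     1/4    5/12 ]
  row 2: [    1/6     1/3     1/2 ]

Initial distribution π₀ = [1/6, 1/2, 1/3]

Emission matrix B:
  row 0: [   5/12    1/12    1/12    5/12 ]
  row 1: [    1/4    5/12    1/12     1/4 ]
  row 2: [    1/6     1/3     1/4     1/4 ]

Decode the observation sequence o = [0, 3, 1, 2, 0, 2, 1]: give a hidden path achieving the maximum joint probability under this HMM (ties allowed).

path = [1, 0, 1, 2, 2, 2, 2]

t=0: δ = [6.944e-02, 1.250e-01, 5.556e-02]  (obs o_0=0)
t=1: δ = [1.736e-02, 1.013e-02, 1.302e-02]  ψ = [1, 0, 1]  (obs o_1=3)
t=2: δ = [3.617e-04, 4.220e-03, 2.170e-03]  ψ = [0, 0, 2]  (obs o_2=1)
t=3: δ = [1.172e-04, 8.791e-05, 4.396e-04]  ψ = [1, 1, 1]  (obs o_3=2)
t=4: δ = [3.052e-05, 3.663e-05, 3.663e-05]  ψ = [2, 2, 2]  (obs o_4=0)
t=5: δ = [1.017e-06, 1.484e-06, 4.579e-06]  ψ = [1, 0, 2]  (obs o_5=2)
t=6: δ = [6.359e-08, 6.359e-07, 7.631e-07]  ψ = [2, 2, 2]  (obs o_6=1)
backtrack: best end state = 2; path = [1, 0, 1, 2, 2, 2, 2]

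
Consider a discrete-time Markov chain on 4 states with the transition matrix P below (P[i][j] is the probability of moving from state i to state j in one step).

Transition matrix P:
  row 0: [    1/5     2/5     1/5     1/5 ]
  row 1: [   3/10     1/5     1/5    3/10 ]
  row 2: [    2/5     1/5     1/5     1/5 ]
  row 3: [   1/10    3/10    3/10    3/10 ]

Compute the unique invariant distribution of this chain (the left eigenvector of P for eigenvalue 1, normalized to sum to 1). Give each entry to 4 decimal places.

Balance equations π_j = Σ_i π_i·P[i][j]:
  π_0 = 1/5·π_0 + 3/10·π_1 + 2/5·π_2 + 1/10·π_3
  π_1 = 2/5·π_0 + 1/5·π_1 + 1/5·π_2 + 3/10·π_3
  π_2 = 1/5·π_0 + 1/5·π_1 + 1/5·π_2 + 3/10·π_3
  normalize: π_0 + π_1 + π_2 + π_3 = 1
Solving the linear system gives exactly π = [45/182, 25/91, 41/182, 23/91].

π = [0.2473, 0.2747, 0.2253, 0.2527]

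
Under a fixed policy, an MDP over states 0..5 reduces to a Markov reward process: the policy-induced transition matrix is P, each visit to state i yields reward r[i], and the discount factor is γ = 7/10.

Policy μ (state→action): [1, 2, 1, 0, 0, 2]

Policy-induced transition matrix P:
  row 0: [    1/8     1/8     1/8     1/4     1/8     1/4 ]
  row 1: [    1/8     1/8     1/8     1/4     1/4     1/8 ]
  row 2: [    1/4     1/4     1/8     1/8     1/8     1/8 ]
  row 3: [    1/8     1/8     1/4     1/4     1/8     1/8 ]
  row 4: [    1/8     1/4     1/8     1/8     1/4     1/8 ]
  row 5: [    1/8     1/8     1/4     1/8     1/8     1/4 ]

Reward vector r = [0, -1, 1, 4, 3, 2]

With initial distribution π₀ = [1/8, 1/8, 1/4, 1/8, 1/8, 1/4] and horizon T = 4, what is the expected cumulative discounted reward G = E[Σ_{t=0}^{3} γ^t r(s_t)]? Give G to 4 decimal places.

G = 3.8672

t=0: π = [0.1250, 0.1250, 0.2500, 0.1250, 0.1250, 0.2500], E[r] = 1.5000, γ^t·E[r] = 1.500000, running G = 1.500000
t=1: π = [0.1563, 0.1719, 0.1719, 0.1719, 0.1563, 0.1719], E[r] = 1.5000, γ^t·E[r] = 1.050000, running G = 2.550000
t=2: π = [0.1465, 0.1660, 0.1680, 0.1875, 0.1660, 0.1660], E[r] = 1.5820, γ^t·E[r] = 0.775195, running G = 3.325195
t=3: π = [0.1460, 0.1667, 0.1692, 0.1875, 0.1665, 0.1641], E[r] = 1.5801, γ^t·E[r] = 0.541967, running G = 3.867162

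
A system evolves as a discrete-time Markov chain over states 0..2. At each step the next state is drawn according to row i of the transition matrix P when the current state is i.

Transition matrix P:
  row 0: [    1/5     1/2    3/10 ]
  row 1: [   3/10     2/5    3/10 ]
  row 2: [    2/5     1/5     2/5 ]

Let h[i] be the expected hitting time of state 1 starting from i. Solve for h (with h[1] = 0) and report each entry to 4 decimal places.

h = [2.5000, 0.0000, 3.3333]

First-step conditioning: h[1] = 0; for i ≠ 1, h[i] = 1 + Σ_k P[i][k]·h[k].
  h[0] = 1 + 1/5·h[0] + 3/10·h[2]
  h[2] = 1 + 2/5·h[0] + 2/5·h[2]
Solving the 2×2 linear system over states ≠ 1 gives exactly h = [5/2, 0, 10/3] (h[1] = 0 is the target).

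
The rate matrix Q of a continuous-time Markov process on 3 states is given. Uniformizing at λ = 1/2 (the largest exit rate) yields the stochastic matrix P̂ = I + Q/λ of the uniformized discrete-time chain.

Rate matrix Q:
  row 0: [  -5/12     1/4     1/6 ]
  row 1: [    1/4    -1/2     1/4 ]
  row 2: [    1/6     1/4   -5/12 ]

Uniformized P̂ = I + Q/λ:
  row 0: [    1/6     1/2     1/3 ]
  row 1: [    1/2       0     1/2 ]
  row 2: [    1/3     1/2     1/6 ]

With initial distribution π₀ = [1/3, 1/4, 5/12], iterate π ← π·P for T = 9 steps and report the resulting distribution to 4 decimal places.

π = [0.3333, 0.3335, 0.3333]

t=0: π = [0.3333, 0.2500, 0.4167]
t=1: π = [0.3194, 0.3750, 0.3056]
t=2: π = [0.3426, 0.3125, 0.3449]
t=3: π = [0.3283, 0.3438, 0.3279]
t=4: π = [0.3359, 0.3281, 0.3360]
t=5: π = [0.3320, 0.3359, 0.3320]
t=6: π = [0.3340, 0.3320, 0.3340]
t=7: π = [0.3330, 0.3340, 0.3330]
t=8: π = [0.3335, 0.3330, 0.3335]
t=9: π = [0.3333, 0.3335, 0.3333]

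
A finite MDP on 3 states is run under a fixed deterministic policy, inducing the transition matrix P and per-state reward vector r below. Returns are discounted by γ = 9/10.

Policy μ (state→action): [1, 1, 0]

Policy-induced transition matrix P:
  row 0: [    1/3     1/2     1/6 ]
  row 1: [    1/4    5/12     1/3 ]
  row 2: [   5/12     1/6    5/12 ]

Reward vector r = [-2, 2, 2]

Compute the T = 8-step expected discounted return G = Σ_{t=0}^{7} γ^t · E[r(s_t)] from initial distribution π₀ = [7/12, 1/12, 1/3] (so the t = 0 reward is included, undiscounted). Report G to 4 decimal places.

G = 2.8225

t=0: π = [0.5833, 0.0833, 0.3333], E[r] = -0.3333, γ^t·E[r] = -0.333333, running G = -0.333333
t=1: π = [0.3542, 0.3819, 0.2639], E[r] = 0.5833, γ^t·E[r] = 0.525000, running G = 0.191667
t=2: π = [0.3235, 0.3802, 0.2963], E[r] = 0.7060, γ^t·E[r] = 0.571875, running G = 0.763542
t=3: π = [0.3263, 0.3696, 0.3041], E[r] = 0.6946, γ^t·E[r] = 0.506391, running G = 1.269932
t=4: π = [0.3279, 0.3678, 0.3043], E[r] = 0.6885, γ^t·E[r] = 0.451712, running G = 1.721644
t=5: π = [0.3280, 0.3679, 0.3040], E[r] = 0.6878, γ^t·E[r] = 0.406168, running G = 2.127813
t=6: π = [0.3280, 0.3680, 0.3040], E[r] = 0.6880, γ^t·E[r] = 0.365609, running G = 2.493422
t=7: π = [0.3280, 0.3680, 0.3040], E[r] = 0.6880, γ^t·E[r] = 0.329067, running G = 2.822489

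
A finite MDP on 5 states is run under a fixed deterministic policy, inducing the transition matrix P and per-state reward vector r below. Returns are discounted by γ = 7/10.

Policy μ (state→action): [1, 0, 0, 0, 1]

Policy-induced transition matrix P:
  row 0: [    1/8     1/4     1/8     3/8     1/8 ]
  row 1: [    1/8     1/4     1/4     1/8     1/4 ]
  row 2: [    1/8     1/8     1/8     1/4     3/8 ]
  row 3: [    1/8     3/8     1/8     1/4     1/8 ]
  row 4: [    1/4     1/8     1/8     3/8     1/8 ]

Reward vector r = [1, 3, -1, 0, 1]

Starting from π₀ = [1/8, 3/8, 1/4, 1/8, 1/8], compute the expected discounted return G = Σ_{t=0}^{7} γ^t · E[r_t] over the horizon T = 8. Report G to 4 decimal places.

t=0: π = [0.1250, 0.3750, 0.2500, 0.1250, 0.1250], E[r] = 1.1250, γ^t·E[r] = 1.125000, running G = 1.125000
t=1: π = [0.1406, 0.2188, 0.1719, 0.2344, 0.2344], E[r] = 0.8594, γ^t·E[r] = 0.601563, running G = 1.726563
t=2: π = [0.1543, 0.2285, 0.1523, 0.2695, 0.1953], E[r] = 0.8828, γ^t·E[r] = 0.432578, running G = 2.159141
t=3: π = [0.1494, 0.2402, 0.1536, 0.2651, 0.1917], E[r] = 0.9082, γ^t·E[r] = 0.311514, running G = 2.470654
t=4: π = [0.1490, 0.2400, 0.1550, 0.2626, 0.1934], E[r] = 0.9073, γ^t·E[r] = 0.217847, running G = 2.688501
t=5: π = [0.1492, 0.2393, 0.1550, 0.2628, 0.1938], E[r] = 0.9057, γ^t·E[r] = 0.152228, running G = 2.840730
t=6: π = [0.1492, 0.2393, 0.1549, 0.2630, 0.1937], E[r] = 0.9057, γ^t·E[r] = 0.106559, running G = 2.947288
t=7: π = [0.1492, 0.2393, 0.1549, 0.2630, 0.1936], E[r] = 0.9058, γ^t·E[r] = 0.074599, running G = 3.021888

G = 3.0219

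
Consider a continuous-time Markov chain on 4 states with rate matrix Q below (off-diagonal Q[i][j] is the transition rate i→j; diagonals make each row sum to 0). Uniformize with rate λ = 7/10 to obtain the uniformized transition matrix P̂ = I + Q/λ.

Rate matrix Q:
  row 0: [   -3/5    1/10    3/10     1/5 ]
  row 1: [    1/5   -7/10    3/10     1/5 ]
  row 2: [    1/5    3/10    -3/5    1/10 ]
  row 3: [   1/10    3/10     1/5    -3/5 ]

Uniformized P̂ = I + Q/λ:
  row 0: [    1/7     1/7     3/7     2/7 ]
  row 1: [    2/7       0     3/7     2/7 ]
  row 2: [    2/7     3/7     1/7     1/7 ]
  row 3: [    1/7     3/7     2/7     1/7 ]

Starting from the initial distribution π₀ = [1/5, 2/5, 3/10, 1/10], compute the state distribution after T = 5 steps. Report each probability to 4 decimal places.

t=0: π = [0.2000, 0.4000, 0.3000, 0.1000]
t=1: π = [0.2429, 0.2000, 0.3286, 0.2286]
t=2: π = [0.2184, 0.2735, 0.3020, 0.2061]
t=3: π = [0.2251, 0.2490, 0.3128, 0.2131]
t=4: π = [0.2231, 0.2576, 0.3087, 0.2106]
t=5: π = [0.2238, 0.2544, 0.3103, 0.2115]

π = [0.2238, 0.2544, 0.3103, 0.2115]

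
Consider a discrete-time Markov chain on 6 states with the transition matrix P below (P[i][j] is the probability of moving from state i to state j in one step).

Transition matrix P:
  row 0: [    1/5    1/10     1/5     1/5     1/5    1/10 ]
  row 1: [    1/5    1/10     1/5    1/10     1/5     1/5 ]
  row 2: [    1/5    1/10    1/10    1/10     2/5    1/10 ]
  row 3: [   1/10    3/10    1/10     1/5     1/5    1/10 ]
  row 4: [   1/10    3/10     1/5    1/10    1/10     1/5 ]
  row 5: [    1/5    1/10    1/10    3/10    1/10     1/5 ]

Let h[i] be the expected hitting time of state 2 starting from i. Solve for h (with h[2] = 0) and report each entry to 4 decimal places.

h = [5.9871, 6.0000, 0.0000, 6.5884, 6.0012, 6.7176]

First-step conditioning: h[2] = 0; for i ≠ 2, h[i] = 1 + Σ_k P[i][k]·h[k].
  h[0] = 1 + 1/5·h[0] + 1/10·h[1] + 1/5·h[3] + 1/5·h[4] + 1/10·h[5]
  h[1] = 1 + 1/5·h[0] + 1/10·h[1] + 1/10·h[3] + 1/5·h[4] + 1/5·h[5]
  h[3] = 1 + 1/10·h[0] + 3/10·h[1] + 1/5·h[3] + 1/5·h[4] + 1/10·h[5]
  h[4] = 1 + 1/10·h[0] + 3/10·h[1] + 1/10·h[3] + 1/10·h[4] + 1/5·h[5]
  h[5] = 1 + 1/5·h[0] + 1/10·h[1] + 3/10·h[3] + 1/10·h[4] + 1/5·h[5]
Solving the 5×5 linear system over states ≠ 2 gives exactly h = [10196/1703, 6, 0, 11220/1703, 10220/1703, 880/131] (h[2] = 0 is the target).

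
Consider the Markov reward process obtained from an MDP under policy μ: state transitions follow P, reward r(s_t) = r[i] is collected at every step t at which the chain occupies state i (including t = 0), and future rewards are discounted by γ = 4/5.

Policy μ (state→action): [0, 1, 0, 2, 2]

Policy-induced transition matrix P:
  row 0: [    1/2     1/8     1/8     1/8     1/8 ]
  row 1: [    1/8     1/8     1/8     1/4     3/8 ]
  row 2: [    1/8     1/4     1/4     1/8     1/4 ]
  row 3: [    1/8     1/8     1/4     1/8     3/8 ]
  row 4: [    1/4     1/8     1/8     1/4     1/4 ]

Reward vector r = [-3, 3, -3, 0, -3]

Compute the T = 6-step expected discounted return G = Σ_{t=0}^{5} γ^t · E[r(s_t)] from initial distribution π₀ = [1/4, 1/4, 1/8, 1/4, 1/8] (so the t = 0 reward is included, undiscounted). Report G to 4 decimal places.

t=0: π = [0.2500, 0.2500, 0.1250, 0.2500, 0.1250], E[r] = -0.7500, γ^t·E[r] = -0.750000, running G = -0.750000
t=1: π = [0.2344, 0.1406, 0.1719, 0.1719, 0.2813], E[r] = -1.6406, γ^t·E[r] = -1.312500, running G = -2.062500
t=2: π = [0.2480, 0.1465, 0.1680, 0.1777, 0.2598], E[r] = -1.5879, γ^t·E[r] = -1.016250, running G = -3.078750
t=3: π = [0.2505, 0.1460, 0.1682, 0.1758, 0.2595], E[r] = -1.5967, γ^t·E[r] = -0.817500, running G = -3.896250
t=4: π = [0.2514, 0.1460, 0.1680, 0.1757, 0.2589], E[r] = -1.5968, γ^t·E[r] = -0.654038, running G = -4.550288
t=5: π = [0.2516, 0.1460, 0.1680, 0.1756, 0.2588], E[r] = -1.5971, γ^t·E[r] = -0.523354, running G = -5.073641

G = -5.0736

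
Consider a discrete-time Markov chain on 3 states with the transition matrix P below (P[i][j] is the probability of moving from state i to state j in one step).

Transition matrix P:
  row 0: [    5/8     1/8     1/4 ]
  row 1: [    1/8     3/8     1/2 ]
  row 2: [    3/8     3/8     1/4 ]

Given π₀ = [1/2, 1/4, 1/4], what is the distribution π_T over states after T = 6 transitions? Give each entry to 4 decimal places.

π = [0.4094, 0.2725, 0.3181]

t=0: π = [0.5000, 0.2500, 0.2500]
t=1: π = [0.4375, 0.2500, 0.3125]
t=2: π = [0.4219, 0.2656, 0.3125]
t=3: π = [0.4141, 0.2695, 0.3164]
t=4: π = [0.4111, 0.2715, 0.3174]
t=5: π = [0.4099, 0.2722, 0.3179]
t=6: π = [0.4094, 0.2725, 0.3181]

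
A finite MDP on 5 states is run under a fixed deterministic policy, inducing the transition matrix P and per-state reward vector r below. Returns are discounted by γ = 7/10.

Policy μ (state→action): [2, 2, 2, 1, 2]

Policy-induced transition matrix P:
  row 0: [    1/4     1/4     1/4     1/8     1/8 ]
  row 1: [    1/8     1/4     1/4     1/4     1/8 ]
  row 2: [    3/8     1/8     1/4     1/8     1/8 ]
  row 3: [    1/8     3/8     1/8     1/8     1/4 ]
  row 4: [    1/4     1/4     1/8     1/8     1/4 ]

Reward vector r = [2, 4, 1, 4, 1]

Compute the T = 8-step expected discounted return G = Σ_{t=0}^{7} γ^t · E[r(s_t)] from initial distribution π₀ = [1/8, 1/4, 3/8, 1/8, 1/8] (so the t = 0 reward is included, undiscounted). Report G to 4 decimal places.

t=0: π = [0.1250, 0.2500, 0.3750, 0.1250, 0.1250], E[r] = 2.2500, γ^t·E[r] = 2.250000, running G = 2.250000
t=1: π = [0.2500, 0.2188, 0.2188, 0.1563, 0.1563], E[r] = 2.3750, γ^t·E[r] = 1.662500, running G = 3.912500
t=2: π = [0.2305, 0.2422, 0.2109, 0.1523, 0.1641], E[r] = 2.4141, γ^t·E[r] = 1.182891, running G = 5.095391
t=3: π = [0.2271, 0.2427, 0.2104, 0.1553, 0.1646], E[r] = 2.4209, γ^t·E[r] = 0.830368, running G = 5.925759
t=4: π = [0.2266, 0.2431, 0.2100, 0.1553, 0.1650], E[r] = 2.4219, γ^t·E[r] = 0.581492, running G = 6.507251
t=5: π = [0.2264, 0.2432, 0.2100, 0.1554, 0.1650], E[r] = 2.4221, γ^t·E[r] = 0.407083, running G = 6.914334
t=6: π = [0.2264, 0.2432, 0.2099, 0.1554, 0.1651], E[r] = 2.4221, γ^t·E[r] = 0.284963, running G = 7.199297
t=7: π = [0.2264, 0.2432, 0.2099, 0.1554, 0.1651], E[r] = 2.4222, γ^t·E[r] = 0.199475, running G = 7.398772

G = 7.3988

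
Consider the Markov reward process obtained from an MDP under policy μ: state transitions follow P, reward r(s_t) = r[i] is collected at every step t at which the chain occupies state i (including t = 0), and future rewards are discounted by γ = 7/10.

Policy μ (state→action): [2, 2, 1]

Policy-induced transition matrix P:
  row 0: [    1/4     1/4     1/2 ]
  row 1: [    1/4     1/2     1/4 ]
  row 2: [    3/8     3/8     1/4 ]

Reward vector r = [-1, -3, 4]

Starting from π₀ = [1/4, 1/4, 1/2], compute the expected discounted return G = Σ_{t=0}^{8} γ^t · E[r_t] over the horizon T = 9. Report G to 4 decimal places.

G = 0.6448

t=0: π = [0.2500, 0.2500, 0.5000], E[r] = 1.0000, γ^t·E[r] = 1.000000, running G = 1.000000
t=1: π = [0.3125, 0.3750, 0.3125], E[r] = -0.1875, γ^t·E[r] = -0.131250, running G = 0.868750
t=2: π = [0.2891, 0.3828, 0.3281], E[r] = -0.1250, γ^t·E[r] = -0.061250, running G = 0.807500
t=3: π = [0.2910, 0.3867, 0.3223], E[r] = -0.1621, γ^t·E[r] = -0.055604, running G = 0.751896
t=4: π = [0.2903, 0.3870, 0.3228], E[r] = -0.1602, γ^t·E[r] = -0.038454, running G = 0.713443
t=5: π = [0.2903, 0.3871, 0.3226], E[r] = -0.1613, γ^t·E[r] = -0.027112, running G = 0.686331
t=6: π = [0.2903, 0.3871, 0.3226], E[r] = -0.1613, γ^t·E[r] = -0.018971, running G = 0.667359
t=7: π = [0.2903, 0.3871, 0.3226], E[r] = -0.1613, γ^t·E[r] = -0.013283, running G = 0.654076
t=8: π = [0.2903, 0.3871, 0.3226], E[r] = -0.1613, γ^t·E[r] = -0.009298, running G = 0.644778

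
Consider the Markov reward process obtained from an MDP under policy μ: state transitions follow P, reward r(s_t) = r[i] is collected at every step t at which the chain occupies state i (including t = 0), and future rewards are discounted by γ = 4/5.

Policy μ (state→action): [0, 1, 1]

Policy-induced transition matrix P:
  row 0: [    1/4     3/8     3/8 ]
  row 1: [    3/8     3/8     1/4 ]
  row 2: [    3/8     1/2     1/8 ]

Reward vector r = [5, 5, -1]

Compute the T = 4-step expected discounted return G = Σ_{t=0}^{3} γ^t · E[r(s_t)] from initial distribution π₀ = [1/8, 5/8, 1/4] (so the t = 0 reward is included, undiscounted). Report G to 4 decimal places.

t=0: π = [0.1250, 0.6250, 0.2500], E[r] = 3.5000, γ^t·E[r] = 3.500000, running G = 3.500000
t=1: π = [0.3594, 0.4063, 0.2344], E[r] = 3.5938, γ^t·E[r] = 2.875000, running G = 6.375000
t=2: π = [0.3301, 0.4043, 0.2656], E[r] = 3.4063, γ^t·E[r] = 2.180000, running G = 8.555000
t=3: π = [0.3337, 0.4082, 0.2581], E[r] = 3.4517, γ^t·E[r] = 1.767250, running G = 10.322250

G = 10.3223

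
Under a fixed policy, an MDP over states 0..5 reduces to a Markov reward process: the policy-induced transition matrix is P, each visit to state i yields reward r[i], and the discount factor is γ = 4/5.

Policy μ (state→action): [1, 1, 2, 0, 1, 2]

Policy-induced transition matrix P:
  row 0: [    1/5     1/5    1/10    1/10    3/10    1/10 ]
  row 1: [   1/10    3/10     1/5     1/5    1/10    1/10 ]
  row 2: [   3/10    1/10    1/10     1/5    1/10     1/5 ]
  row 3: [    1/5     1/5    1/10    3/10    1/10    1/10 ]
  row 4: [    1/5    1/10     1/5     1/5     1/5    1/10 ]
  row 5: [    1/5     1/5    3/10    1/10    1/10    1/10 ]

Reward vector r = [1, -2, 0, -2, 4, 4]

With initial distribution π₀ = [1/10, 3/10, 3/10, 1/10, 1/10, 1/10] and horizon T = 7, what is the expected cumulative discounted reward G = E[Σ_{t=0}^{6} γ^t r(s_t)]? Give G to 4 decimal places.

G = 1.6170

t=0: π = [0.1000, 0.3000, 0.3000, 0.1000, 0.1000, 0.1000], E[r] = 0.1000, γ^t·E[r] = 0.100000, running G = 0.100000
t=1: π = [0.2000, 0.1900, 0.1600, 0.1900, 0.1300, 0.1300], E[r] = 0.4800, γ^t·E[r] = 0.384000, running G = 0.484000
t=2: π = [0.1970, 0.1900, 0.1580, 0.1860, 0.1530, 0.1160], E[r] = 0.5210, γ^t·E[r] = 0.333440, running G = 0.817440
t=3: π = [0.1968, 0.1879, 0.1575, 0.1873, 0.1547, 0.1158], E[r] = 0.5284, γ^t·E[r] = 0.270541, running G = 1.087981
t=4: π = [0.1970, 0.1876, 0.1574, 0.1875, 0.1548, 0.1158], E[r] = 0.5292, γ^t·E[r] = 0.216760, running G = 1.304741
t=5: π = [0.1970, 0.1875, 0.1574, 0.1875, 0.1549, 0.1157], E[r] = 0.5294, γ^t·E[r] = 0.173486, running G = 1.478227
t=6: π = [0.1970, 0.1875, 0.1574, 0.1875, 0.1549, 0.1157], E[r] = 0.5295, γ^t·E[r] = 0.138799, running G = 1.617026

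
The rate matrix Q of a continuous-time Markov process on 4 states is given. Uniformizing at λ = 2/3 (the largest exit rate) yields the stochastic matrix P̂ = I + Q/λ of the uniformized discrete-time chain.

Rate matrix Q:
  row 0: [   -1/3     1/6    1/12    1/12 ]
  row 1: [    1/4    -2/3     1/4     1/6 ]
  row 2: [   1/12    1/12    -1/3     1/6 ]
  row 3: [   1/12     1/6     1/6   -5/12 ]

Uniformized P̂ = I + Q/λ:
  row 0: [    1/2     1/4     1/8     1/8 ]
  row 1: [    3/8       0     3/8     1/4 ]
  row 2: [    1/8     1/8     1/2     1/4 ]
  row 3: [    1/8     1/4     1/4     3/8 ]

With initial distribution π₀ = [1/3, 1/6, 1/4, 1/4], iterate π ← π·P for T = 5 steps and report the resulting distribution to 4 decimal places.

t=0: π = [0.3333, 0.1667, 0.2500, 0.2500]
t=1: π = [0.2917, 0.1771, 0.2917, 0.2396]
t=2: π = [0.2786, 0.1693, 0.3086, 0.2435]
t=3: π = [0.2718, 0.1691, 0.3135, 0.2456]
t=4: π = [0.2692, 0.1685, 0.3155, 0.2467]
t=5: π = [0.2681, 0.1684, 0.3163, 0.2472]

π = [0.2681, 0.1684, 0.3163, 0.2472]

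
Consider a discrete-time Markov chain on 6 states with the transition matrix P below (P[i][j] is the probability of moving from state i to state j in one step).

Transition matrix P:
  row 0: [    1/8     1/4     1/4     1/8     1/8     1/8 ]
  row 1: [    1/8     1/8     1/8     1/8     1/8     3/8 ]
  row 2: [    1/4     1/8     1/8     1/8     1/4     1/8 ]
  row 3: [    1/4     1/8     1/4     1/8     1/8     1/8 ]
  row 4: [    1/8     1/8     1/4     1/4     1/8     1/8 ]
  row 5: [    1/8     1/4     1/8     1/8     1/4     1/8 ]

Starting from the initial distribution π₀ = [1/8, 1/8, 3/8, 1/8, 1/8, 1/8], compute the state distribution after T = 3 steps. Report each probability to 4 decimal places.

π = [0.1672, 0.1660, 0.1848, 0.1458, 0.1692, 0.1670]

t=0: π = [0.1250, 0.1250, 0.3750, 0.1250, 0.1250, 0.1250]
t=1: π = [0.1875, 0.1563, 0.1719, 0.1406, 0.1875, 0.1563]
t=2: π = [0.1641, 0.1680, 0.1895, 0.1484, 0.1660, 0.1641]
t=3: π = [0.1672, 0.1660, 0.1848, 0.1458, 0.1692, 0.1670]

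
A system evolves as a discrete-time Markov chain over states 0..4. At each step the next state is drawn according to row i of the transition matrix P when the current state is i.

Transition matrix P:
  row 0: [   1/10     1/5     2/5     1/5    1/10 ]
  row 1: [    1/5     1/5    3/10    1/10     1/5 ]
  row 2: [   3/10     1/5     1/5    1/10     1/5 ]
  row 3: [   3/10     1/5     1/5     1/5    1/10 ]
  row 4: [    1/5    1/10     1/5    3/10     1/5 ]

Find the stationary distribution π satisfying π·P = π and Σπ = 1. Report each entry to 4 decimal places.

π = [0.2213, 0.1839, 0.2626, 0.1714, 0.1607]

Balance equations π_j = Σ_i π_i·P[i][j]:
  π_0 = 1/10·π_0 + 1/5·π_1 + 3/10·π_2 + 3/10·π_3 + 1/5·π_4
  π_1 = 1/5·π_0 + 1/5·π_1 + 1/5·π_2 + 1/5·π_3 + 1/10·π_4
  π_2 = 2/5·π_0 + 3/10·π_1 + 1/5·π_2 + 1/5·π_3 + 1/5·π_4
  π_3 = 1/5·π_0 + 1/10·π_1 + 1/10·π_2 + 1/5·π_3 + 3/10·π_4
  normalize: π_0 + π_1 + π_2 + π_3 + π_4 = 1
Solving the linear system gives exactly π = [2423/10950, 1007/5475, 1438/5475, 1877/10950, 176/1095].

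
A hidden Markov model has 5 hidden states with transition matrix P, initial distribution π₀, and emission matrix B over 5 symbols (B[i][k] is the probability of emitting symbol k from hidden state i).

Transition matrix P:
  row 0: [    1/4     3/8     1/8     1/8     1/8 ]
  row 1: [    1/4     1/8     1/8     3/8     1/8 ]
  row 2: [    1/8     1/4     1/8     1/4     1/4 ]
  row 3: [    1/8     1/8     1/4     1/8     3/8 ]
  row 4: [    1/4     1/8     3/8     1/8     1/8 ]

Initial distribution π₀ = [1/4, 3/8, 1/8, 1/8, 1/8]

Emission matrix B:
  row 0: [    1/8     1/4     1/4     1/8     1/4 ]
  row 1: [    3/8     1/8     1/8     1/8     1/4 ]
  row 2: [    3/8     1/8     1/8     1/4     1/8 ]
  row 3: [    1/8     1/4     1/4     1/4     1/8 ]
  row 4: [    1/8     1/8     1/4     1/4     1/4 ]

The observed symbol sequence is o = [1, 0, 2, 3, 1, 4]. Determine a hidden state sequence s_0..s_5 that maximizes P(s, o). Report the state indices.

path = [0, 1, 3, 4, 0, 1]

t=0: δ = [6.250e-02, 4.688e-02, 1.562e-02, 3.125e-02, 1.562e-02]  (obs o_0=1)
t=1: δ = [1.953e-03, 8.789e-03, 2.930e-03, 2.197e-03, 1.465e-03]  ψ = [0, 0, 0, 1, 3]  (obs o_1=0)
t=2: δ = [5.493e-04, 1.373e-04, 1.373e-04, 8.240e-04, 2.747e-04]  ψ = [1, 1, 1, 1, 1]  (obs o_2=2)
t=3: δ = [1.717e-05, 2.575e-05, 5.150e-05, 2.575e-05, 7.725e-05]  ψ = [0, 0, 3, 3, 3]  (obs o_3=3)
t=4: δ = [4.828e-06, 1.609e-06, 3.621e-06, 3.219e-06, 1.609e-06]  ψ = [4, 2, 4, 2, 2]  (obs o_4=1)
t=5: δ = [3.017e-07, 4.526e-07, 1.006e-07, 1.132e-07, 3.017e-07]  ψ = [0, 0, 3, 2, 3]  (obs o_5=4)
backtrack: best end state = 1; path = [0, 1, 3, 4, 0, 1]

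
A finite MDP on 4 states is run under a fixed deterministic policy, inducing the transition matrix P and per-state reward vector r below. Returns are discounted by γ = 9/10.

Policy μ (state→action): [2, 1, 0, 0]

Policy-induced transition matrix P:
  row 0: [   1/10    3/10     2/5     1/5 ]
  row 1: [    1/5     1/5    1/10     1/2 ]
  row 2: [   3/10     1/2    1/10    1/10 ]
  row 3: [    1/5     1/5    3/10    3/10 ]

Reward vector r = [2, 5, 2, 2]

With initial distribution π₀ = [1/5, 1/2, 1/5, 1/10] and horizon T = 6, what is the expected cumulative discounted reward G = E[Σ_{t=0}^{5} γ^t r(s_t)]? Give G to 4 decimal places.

t=0: π = [0.2000, 0.5000, 0.2000, 0.1000], E[r] = 3.5000, γ^t·E[r] = 3.500000, running G = 3.500000
t=1: π = [0.2000, 0.2800, 0.1800, 0.3400], E[r] = 2.8400, γ^t·E[r] = 2.556000, running G = 6.056000
t=2: π = [0.1980, 0.2740, 0.2280, 0.3000], E[r] = 2.8220, γ^t·E[r] = 2.285820, running G = 8.341820
t=3: π = [0.2030, 0.2882, 0.2194, 0.2894], E[r] = 2.8646, γ^t·E[r] = 2.088293, running G = 10.430113
t=4: π = [0.2016, 0.2861, 0.2188, 0.2935], E[r] = 2.8584, γ^t·E[r] = 1.875370, running G = 12.305483
t=5: π = [0.2017, 0.2858, 0.2192, 0.2933], E[r] = 2.8574, γ^t·E[r] = 1.687263, running G = 13.992746

G = 13.9927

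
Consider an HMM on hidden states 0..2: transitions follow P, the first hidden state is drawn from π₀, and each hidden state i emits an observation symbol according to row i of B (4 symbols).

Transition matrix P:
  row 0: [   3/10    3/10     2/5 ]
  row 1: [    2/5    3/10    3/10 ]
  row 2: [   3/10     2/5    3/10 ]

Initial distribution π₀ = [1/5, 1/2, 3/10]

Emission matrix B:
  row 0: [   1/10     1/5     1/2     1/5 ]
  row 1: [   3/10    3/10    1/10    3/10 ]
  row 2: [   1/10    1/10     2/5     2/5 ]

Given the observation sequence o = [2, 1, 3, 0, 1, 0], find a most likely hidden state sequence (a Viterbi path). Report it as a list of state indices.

t=0: δ = [1.000e-01, 5.000e-02, 1.200e-01]  (obs o_0=2)
t=1: δ = [7.200e-03, 1.440e-02, 4.000e-03]  ψ = [2, 2, 0]  (obs o_1=1)
t=2: δ = [1.152e-03, 1.296e-03, 1.728e-03]  ψ = [1, 1, 1]  (obs o_2=3)
t=3: δ = [5.184e-05, 2.074e-04, 5.184e-05]  ψ = [1, 2, 2]  (obs o_3=0)
t=4: δ = [1.659e-05, 1.866e-05, 6.221e-06]  ψ = [1, 1, 1]  (obs o_4=1)
t=5: δ = [7.465e-07, 1.680e-06, 6.636e-07]  ψ = [1, 1, 0]  (obs o_5=0)
backtrack: best end state = 1; path = [2, 1, 2, 1, 1, 1]

path = [2, 1, 2, 1, 1, 1]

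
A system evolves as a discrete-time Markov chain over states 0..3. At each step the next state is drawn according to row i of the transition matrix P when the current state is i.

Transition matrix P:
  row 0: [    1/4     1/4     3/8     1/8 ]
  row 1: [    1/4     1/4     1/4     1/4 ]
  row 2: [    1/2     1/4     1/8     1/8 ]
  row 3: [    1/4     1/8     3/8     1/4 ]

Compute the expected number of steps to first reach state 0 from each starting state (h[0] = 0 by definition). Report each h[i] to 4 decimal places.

h = [0.0000, 3.2088, 2.5055, 3.1209]

First-step conditioning: h[0] = 0; for i ≠ 0, h[i] = 1 + Σ_k P[i][k]·h[k].
  h[1] = 1 + 1/4·h[1] + 1/4·h[2] + 1/4·h[3]
  h[2] = 1 + 1/4·h[1] + 1/8·h[2] + 1/8·h[3]
  h[3] = 1 + 1/8·h[1] + 3/8·h[2] + 1/4·h[3]
Solving the 3×3 linear system over states ≠ 0 gives exactly h = [0, 292/91, 228/91, 284/91] (h[0] = 0 is the target).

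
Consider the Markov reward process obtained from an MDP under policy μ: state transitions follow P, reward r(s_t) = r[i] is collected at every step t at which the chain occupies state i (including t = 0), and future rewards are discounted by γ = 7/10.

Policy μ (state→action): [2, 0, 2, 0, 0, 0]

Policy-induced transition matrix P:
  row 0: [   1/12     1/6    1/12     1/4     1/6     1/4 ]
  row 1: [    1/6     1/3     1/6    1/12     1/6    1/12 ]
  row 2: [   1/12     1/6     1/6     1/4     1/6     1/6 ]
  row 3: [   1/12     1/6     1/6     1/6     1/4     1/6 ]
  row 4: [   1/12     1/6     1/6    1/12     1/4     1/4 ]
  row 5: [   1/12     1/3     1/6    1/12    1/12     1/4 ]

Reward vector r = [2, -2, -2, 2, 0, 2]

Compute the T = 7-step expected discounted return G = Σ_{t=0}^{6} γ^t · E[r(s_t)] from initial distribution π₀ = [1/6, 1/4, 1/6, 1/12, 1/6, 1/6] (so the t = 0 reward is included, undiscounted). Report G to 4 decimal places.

t=0: π = [0.1667, 0.2500, 0.1667, 0.0833, 0.1667, 0.1667], E[r] = 0.0000, γ^t·E[r] = 0.000000, running G = 0.000000
t=1: π = [0.1042, 0.2361, 0.1528, 0.1458, 0.1736, 0.1875], E[r] = 0.0972, γ^t·E[r] = 0.068056, running G = 0.068056
t=2: π = [0.1030, 0.2373, 0.1580, 0.1383, 0.1777, 0.1858], E[r] = 0.0637, γ^t·E[r] = 0.031192, running G = 0.099248
t=3: π = [0.1031, 0.2372, 0.1581, 0.1384, 0.1775, 0.1858], E[r] = 0.0639, γ^t·E[r] = 0.021934, running G = 0.121181
t=4: π = [0.1031, 0.2372, 0.1581, 0.1384, 0.1775, 0.1858], E[r] = 0.0641, γ^t·E[r] = 0.015381, running G = 0.136562
t=5: π = [0.1031, 0.2372, 0.1581, 0.1384, 0.1775, 0.1858], E[r] = 0.0641, γ^t·E[r] = 0.010767, running G = 0.147329
t=6: π = [0.1031, 0.2372, 0.1581, 0.1384, 0.1775, 0.1858], E[r] = 0.0641, γ^t·E[r] = 0.007537, running G = 0.154865

G = 0.1549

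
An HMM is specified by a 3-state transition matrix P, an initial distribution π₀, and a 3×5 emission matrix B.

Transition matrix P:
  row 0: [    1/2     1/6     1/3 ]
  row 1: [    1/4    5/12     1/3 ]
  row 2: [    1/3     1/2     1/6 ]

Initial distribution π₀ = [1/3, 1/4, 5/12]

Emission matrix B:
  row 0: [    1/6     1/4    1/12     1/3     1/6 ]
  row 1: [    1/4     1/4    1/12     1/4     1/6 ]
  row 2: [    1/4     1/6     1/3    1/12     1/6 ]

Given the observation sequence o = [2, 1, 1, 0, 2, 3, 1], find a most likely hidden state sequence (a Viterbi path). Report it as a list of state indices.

t=0: δ = [2.778e-02, 2.083e-02, 1.389e-01]  (obs o_0=2)
t=1: δ = [1.157e-02, 1.736e-02, 3.858e-03]  ψ = [2, 2, 2]  (obs o_1=1)
t=2: δ = [1.447e-03, 1.808e-03, 9.645e-04]  ψ = [0, 1, 1]  (obs o_2=1)
t=3: δ = [1.206e-04, 1.884e-04, 1.507e-04]  ψ = [0, 1, 1]  (obs o_3=0)
t=4: δ = [5.023e-06, 6.541e-06, 2.093e-05]  ψ = [0, 1, 1]  (obs o_4=2)
t=5: δ = [2.326e-06, 2.616e-06, 2.907e-07]  ψ = [2, 2, 2]  (obs o_5=3)
t=6: δ = [2.907e-07, 2.725e-07, 1.454e-07]  ψ = [0, 1, 1]  (obs o_6=1)
backtrack: best end state = 0; path = [2, 1, 1, 1, 2, 0, 0]

path = [2, 1, 1, 1, 2, 0, 0]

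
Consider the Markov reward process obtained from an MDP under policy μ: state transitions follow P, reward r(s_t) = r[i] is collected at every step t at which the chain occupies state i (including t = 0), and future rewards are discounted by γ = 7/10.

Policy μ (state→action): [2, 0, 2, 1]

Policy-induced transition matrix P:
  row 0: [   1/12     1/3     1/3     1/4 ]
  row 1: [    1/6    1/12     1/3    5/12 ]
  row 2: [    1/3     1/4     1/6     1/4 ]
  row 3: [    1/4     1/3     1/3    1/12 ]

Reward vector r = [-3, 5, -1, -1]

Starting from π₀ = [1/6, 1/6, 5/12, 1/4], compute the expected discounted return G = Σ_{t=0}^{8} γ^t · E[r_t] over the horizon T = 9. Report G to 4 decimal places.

t=0: π = [0.1667, 0.1667, 0.4167, 0.2500], E[r] = -0.3333, γ^t·E[r] = -0.333333, running G = -0.333333
t=1: π = [0.2431, 0.2569, 0.2639, 0.2361], E[r] = 0.0556, γ^t·E[r] = 0.038889, running G = -0.294444
t=2: π = [0.2101, 0.2471, 0.2894, 0.2535], E[r] = 0.0625, γ^t·E[r] = 0.030625, running G = -0.263819
t=3: π = [0.2185, 0.2474, 0.2851, 0.2489], E[r] = 0.0476, γ^t·E[r] = 0.016343, running G = -0.247477
t=4: π = [0.2167, 0.2477, 0.2858, 0.2498], E[r] = 0.0528, γ^t·E[r] = 0.012687, running G = -0.234790
t=5: π = [0.2171, 0.2476, 0.2857, 0.2497], E[r] = 0.0514, γ^t·E[r] = 0.008641, running G = -0.226149
t=6: π = [0.2170, 0.2476, 0.2857, 0.2497], E[r] = 0.0518, γ^t·E[r] = 0.006091, running G = -0.220058
t=7: π = [0.2170, 0.2476, 0.2857, 0.2497], E[r] = 0.0517, γ^t·E[r] = 0.004256, running G = -0.215802
t=8: π = [0.2170, 0.2476, 0.2857, 0.2497], E[r] = 0.0517, γ^t·E[r] = 0.002981, running G = -0.212821

G = -0.2128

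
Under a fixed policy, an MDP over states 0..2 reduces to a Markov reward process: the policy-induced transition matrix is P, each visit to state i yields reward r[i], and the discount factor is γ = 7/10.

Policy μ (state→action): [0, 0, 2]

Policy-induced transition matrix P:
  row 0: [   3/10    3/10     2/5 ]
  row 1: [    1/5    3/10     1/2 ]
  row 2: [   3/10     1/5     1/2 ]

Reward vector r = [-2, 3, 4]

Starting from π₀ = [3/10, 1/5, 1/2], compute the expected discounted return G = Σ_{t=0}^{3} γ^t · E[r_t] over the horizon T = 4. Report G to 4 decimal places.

t=0: π = [0.3000, 0.2000, 0.5000], E[r] = 2.0000, γ^t·E[r] = 2.000000, running G = 2.000000
t=1: π = [0.2800, 0.2500, 0.4700], E[r] = 2.0700, γ^t·E[r] = 1.449000, running G = 3.449000
t=2: π = [0.2750, 0.2530, 0.4720], E[r] = 2.0970, γ^t·E[r] = 1.027530, running G = 4.476530
t=3: π = [0.2747, 0.2528, 0.4725], E[r] = 2.0990, γ^t·E[r] = 0.719957, running G = 5.196487

G = 5.1965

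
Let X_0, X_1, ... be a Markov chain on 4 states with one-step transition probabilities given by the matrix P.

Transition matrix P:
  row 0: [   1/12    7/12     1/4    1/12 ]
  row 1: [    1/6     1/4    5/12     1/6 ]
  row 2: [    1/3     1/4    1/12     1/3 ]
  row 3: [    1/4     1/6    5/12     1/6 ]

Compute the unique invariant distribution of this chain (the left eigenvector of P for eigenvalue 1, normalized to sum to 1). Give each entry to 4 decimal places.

Balance equations π_j = Σ_i π_i·P[i][j]:
  π_0 = 1/12·π_0 + 1/6·π_1 + 1/3·π_2 + 1/4·π_3
  π_1 = 7/12·π_0 + 1/4·π_1 + 1/4·π_2 + 1/6·π_3
  π_2 = 1/4·π_0 + 5/12·π_1 + 1/12·π_2 + 5/12·π_3
  normalize: π_0 + π_1 + π_2 + π_3 = 1
Solving the linear system gives exactly π = [273/1282, 781/2564, 733/2564, 126/641].

π = [0.2129, 0.3046, 0.2859, 0.1966]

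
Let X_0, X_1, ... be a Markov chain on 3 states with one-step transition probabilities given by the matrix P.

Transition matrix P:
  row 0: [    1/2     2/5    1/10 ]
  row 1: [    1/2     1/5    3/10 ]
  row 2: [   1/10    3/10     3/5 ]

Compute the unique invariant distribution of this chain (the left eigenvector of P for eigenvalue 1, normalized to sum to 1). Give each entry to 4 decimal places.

π = [0.3710, 0.3065, 0.3226]

Balance equations π_j = Σ_i π_i·P[i][j]:
  π_0 = 1/2·π_0 + 1/2·π_1 + 1/10·π_2
  π_1 = 2/5·π_0 + 1/5·π_1 + 3/10·π_2
  normalize: π_0 + π_1 + π_2 = 1
Solving the linear system gives exactly π = [23/62, 19/62, 10/31].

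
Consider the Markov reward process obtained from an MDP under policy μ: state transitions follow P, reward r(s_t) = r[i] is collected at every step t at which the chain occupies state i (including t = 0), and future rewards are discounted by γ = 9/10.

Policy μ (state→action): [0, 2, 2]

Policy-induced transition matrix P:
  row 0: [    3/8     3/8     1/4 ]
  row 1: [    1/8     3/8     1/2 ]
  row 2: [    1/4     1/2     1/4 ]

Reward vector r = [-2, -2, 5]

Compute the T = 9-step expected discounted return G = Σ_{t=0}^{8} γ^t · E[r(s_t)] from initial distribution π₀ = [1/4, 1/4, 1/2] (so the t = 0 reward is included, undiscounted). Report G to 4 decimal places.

t=0: π = [0.2500, 0.2500, 0.5000], E[r] = 1.5000, γ^t·E[r] = 1.500000, running G = 1.500000
t=1: π = [0.2500, 0.4375, 0.3125], E[r] = 0.1875, γ^t·E[r] = 0.168750, running G = 1.668750
t=2: π = [0.2266, 0.4141, 0.3594], E[r] = 0.5156, γ^t·E[r] = 0.417656, running G = 2.086406
t=3: π = [0.2266, 0.4199, 0.3535], E[r] = 0.4746, γ^t·E[r] = 0.345990, running G = 2.432396
t=4: π = [0.2258, 0.4192, 0.3550], E[r] = 0.4849, γ^t·E[r] = 0.318119, running G = 2.750515
t=5: π = [0.2258, 0.4194, 0.3548], E[r] = 0.4836, γ^t·E[r] = 0.285550, running G = 3.036065
t=6: π = [0.2258, 0.4193, 0.3548], E[r] = 0.4839, γ^t·E[r] = 0.257165, running G = 3.293231
t=7: π = [0.2258, 0.4194, 0.3548], E[r] = 0.4839, γ^t·E[r] = 0.231430, running G = 3.524660
t=8: π = [0.2258, 0.4194, 0.3548], E[r] = 0.4839, γ^t·E[r] = 0.208291, running G = 3.732951

G = 3.7330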